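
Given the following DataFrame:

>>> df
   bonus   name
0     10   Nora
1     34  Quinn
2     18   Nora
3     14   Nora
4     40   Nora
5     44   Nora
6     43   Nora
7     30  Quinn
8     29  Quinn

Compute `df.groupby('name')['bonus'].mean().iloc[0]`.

28.1666666667

group by name, mean of bonus:
name
Nora     28.166667
Quinn    31.000000
Name: bonus, dtype: float64
value at position 0 → 28.1666666667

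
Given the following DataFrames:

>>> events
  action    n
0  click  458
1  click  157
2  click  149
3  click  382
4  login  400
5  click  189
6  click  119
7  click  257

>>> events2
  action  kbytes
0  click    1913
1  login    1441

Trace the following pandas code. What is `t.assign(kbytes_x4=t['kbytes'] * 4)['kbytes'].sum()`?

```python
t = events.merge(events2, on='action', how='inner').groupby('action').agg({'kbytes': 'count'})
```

merge on 'action' (how='inner') → 8 rows:
  action    n  kbytes
0  click  458    1913
1  click  157    1913
2  click  149    1913
3  click  382    1913
4  login  400    1441
5  click  189    1913
6  click  119    1913
7  click  257    1913
group by action, count of kbytes:
        kbytes
action        
click        7
login        1
add column kbytes_x4 = t['kbytes'] * 4:
        kbytes  kbytes_x4
action                   
click        7         28
login        1          4
Finally, sum of column 'kbytes' = 8.

8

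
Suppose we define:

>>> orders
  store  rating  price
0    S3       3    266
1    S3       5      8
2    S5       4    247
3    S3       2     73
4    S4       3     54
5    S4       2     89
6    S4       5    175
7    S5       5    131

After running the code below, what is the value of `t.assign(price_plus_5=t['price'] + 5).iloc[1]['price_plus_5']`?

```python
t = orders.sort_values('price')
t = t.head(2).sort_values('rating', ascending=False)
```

59

sort by price:
  store  rating  price
1    S3       5      8
4    S4       3     54
3    S3       2     73
5    S4       2     89
7    S5       5    131
6    S4       5    175
2    S5       4    247
0    S3       3    266
take first 2 rows:
  store  rating  price
1    S3       5      8
4    S4       3     54
sort by rating descending:
  store  rating  price
1    S3       5      8
4    S4       3     54
add column price_plus_5 = t['price'] + 5:
  store  rating  price  price_plus_5
1    S3       5      8            13
4    S4       3     54            59
Hence 59.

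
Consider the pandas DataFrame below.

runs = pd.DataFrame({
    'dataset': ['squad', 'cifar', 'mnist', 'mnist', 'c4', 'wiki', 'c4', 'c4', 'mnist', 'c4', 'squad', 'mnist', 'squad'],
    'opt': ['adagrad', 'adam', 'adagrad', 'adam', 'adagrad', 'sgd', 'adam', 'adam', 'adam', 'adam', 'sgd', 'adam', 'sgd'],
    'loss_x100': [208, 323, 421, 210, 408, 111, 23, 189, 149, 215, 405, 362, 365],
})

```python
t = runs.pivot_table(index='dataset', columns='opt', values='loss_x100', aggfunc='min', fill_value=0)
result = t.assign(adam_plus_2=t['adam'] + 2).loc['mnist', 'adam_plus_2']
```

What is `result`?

pivot: rows=dataset, cols=opt, min(loss_x100):
opt      adagrad  adam  sgd
dataset                    
c4           408    23    0
cifar          0   323    0
mnist        421   149    0
squad        208     0  365
wiki           0     0  111
add column adam_plus_2 = t['adam'] + 2:
opt      adagrad  adam  sgd  adam_plus_2
dataset                                 
c4           408    23    0           25
cifar          0   323    0          325
mnist        421   149    0          151
squad        208     0  365            2
wiki           0     0  111            2
Reading off the value at row 'mnist', column 'adam_plus_2', we get 151.

151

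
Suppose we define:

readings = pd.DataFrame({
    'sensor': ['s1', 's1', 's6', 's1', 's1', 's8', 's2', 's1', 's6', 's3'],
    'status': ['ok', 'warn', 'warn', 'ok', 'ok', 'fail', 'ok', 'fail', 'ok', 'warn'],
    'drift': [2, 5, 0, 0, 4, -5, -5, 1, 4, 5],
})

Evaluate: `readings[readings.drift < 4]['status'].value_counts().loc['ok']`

filter rows where drift < 4:
  sensor status  drift
0     s1     ok      2
2     s6   warn      0
3     s1     ok      0
5     s8   fail     -5
6     s2     ok     -5
7     s1   fail      1
value_counts of status:
status
ok      3
fail    2
warn    1
Name: count, dtype: int64
Reading off the value at index 'ok', we get 3.

3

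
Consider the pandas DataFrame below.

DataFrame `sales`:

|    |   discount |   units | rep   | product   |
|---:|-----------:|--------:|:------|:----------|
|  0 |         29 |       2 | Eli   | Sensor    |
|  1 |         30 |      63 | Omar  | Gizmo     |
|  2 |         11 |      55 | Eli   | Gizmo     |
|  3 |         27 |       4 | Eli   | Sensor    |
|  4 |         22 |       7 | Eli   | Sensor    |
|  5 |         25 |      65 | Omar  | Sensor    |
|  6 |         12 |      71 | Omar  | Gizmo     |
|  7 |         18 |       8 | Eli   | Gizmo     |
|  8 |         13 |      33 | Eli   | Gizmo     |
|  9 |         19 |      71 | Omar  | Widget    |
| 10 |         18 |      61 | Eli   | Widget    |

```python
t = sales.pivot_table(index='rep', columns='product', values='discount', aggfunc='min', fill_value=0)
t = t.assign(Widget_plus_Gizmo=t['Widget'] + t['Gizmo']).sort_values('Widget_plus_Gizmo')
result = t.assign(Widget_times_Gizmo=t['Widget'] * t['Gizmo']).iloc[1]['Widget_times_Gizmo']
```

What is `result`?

pivot: rows=rep, cols=product, min(discount):
product  Gizmo  Sensor  Widget
rep                           
Eli         11      22      18
Omar        12      25      19
add column Widget_plus_Gizmo = t['Widget'] + t['Gizmo']:
product  Gizmo  Sensor  Widget  Widget_plus_Gizmo
rep                                              
Eli         11      22      18                 29
Omar        12      25      19                 31
sort by Widget_plus_Gizmo:
product  Gizmo  Sensor  Widget  Widget_plus_Gizmo
rep                                              
Eli         11      22      18                 29
Omar        12      25      19                 31
add column Widget_times_Gizmo = t['Widget'] * t['Gizmo']:
product  Gizmo  Sensor  Widget  Widget_plus_Gizmo  Widget_times_Gizmo
rep                                                                  
Eli         11      22      18                 29                 198
Omar        12      25      19                 31                 228
Reading off the value at position 1, column 'Widget_times_Gizmo', we get 228.

228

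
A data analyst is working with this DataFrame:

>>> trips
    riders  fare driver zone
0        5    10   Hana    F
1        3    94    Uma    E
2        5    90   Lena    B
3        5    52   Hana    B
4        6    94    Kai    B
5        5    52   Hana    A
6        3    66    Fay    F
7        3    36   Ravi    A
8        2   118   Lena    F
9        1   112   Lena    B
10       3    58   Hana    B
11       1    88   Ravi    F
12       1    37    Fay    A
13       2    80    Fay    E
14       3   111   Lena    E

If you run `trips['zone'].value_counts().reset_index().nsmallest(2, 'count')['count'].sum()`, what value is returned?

6

value_counts of zone:
zone
B    5
F    4
E    3
A    3
Name: count, dtype: int64
reset_index():
  zone  count
0    B      5
1    F      4
2    E      3
3    A      3
take 2 rows with smallest count:
  zone  count
2    E      3
3    A      3
So sum() = 6.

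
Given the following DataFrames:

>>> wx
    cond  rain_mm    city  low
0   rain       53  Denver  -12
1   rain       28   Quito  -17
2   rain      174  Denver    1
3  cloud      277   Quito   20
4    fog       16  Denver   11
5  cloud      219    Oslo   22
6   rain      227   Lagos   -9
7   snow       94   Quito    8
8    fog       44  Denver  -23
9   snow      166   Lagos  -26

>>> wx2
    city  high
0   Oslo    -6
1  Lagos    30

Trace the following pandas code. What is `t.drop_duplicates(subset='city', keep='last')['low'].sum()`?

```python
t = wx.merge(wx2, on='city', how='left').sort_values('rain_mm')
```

34

merge on 'city' (how='left') → 10 rows:
    cond  rain_mm    city  low  high
0   rain       53  Denver  -12   NaN
1   rain       28   Quito  -17   NaN
2   rain      174  Denver    1   NaN
3  cloud      277   Quito   20   NaN
4    fog       16  Denver   11   NaN
5  cloud      219    Oslo   22  -6.0
6   rain      227   Lagos   -9  30.0
7   snow       94   Quito    8   NaN
8    fog       44  Denver  -23   NaN
9   snow      166   Lagos  -26  30.0
sort by rain_mm:
    cond  rain_mm    city  low  high
4    fog       16  Denver   11   NaN
1   rain       28   Quito  -17   NaN
8    fog       44  Denver  -23   NaN
0   rain       53  Denver  -12   NaN
7   snow       94   Quito    8   NaN
9   snow      166   Lagos  -26  30.0
2   rain      174  Denver    1   NaN
5  cloud      219    Oslo   22  -6.0
6   rain      227   Lagos   -9  30.0
3  cloud      277   Quito   20   NaN
drop duplicate city (keep=last):
    cond  rain_mm    city  low  high
2   rain      174  Denver    1   NaN
5  cloud      219    Oslo   22  -6.0
6   rain      227   Lagos   -9  30.0
3  cloud      277   Quito   20   NaN
Then the sum of column 'low': 34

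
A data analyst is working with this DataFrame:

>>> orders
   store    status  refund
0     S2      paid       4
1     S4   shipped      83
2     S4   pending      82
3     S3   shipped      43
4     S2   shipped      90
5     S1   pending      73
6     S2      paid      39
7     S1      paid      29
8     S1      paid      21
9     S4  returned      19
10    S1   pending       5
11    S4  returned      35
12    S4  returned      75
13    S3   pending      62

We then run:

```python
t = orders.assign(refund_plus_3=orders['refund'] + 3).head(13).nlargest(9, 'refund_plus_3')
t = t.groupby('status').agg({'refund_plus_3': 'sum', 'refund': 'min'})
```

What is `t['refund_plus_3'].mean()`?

144.0

add column refund_plus_3 = orders['refund'] + 3:
   store    status  refund  refund_plus_3
0     S2      paid       4              7
1     S4   shipped      83             86
2     S4   pending      82             85
3     S3   shipped      43             46
4     S2   shipped      90             93
5     S1   pending      73             76
6     S2      paid      39             42
7     S1      paid      29             32
8     S1      paid      21             24
9     S4  returned      19             22
10    S1   pending       5              8
11    S4  returned      35             38
12    S4  returned      75             78
13    S3   pending      62             65
take first 13 rows:
   store    status  refund  refund_plus_3
0     S2      paid       4              7
1     S4   shipped      83             86
2     S4   pending      82             85
3     S3   shipped      43             46
4     S2   shipped      90             93
5     S1   pending      73             76
6     S2      paid      39             42
7     S1      paid      29             32
8     S1      paid      21             24
9     S4  returned      19             22
10    S1   pending       5              8
11    S4  returned      35             38
12    S4  returned      75             78
take 9 rows with largest refund_plus_3:
   store    status  refund  refund_plus_3
4     S2   shipped      90             93
1     S4   shipped      83             86
2     S4   pending      82             85
12    S4  returned      75             78
5     S1   pending      73             76
3     S3   shipped      43             46
6     S2      paid      39             42
11    S4  returned      35             38
7     S1      paid      29             32
group by status: sum(refund_plus_3), min(refund):
          refund_plus_3  refund
status                         
paid                 74      29
pending             161      73
returned            116      35
shipped             225      43
The mean of column 'refund_plus_3' is 144.0.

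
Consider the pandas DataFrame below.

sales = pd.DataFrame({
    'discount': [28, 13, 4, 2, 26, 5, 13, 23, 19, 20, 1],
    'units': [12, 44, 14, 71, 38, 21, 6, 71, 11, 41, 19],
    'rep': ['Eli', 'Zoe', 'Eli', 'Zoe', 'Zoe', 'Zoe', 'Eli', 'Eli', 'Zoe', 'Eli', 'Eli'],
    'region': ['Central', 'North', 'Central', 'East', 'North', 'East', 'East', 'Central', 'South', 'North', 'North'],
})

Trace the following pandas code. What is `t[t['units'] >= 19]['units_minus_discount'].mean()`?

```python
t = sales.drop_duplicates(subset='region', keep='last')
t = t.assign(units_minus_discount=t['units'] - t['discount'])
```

drop duplicate region (keep=last):
    discount  units  rep   region
6         13      6  Eli     East
7         23     71  Eli  Central
8         19     11  Zoe    South
10         1     19  Eli    North
add column units_minus_discount = t['units'] - t['discount']:
    discount  units  rep   region  units_minus_discount
6         13      6  Eli     East                    -7
7         23     71  Eli  Central                    48
8         19     11  Zoe    South                    -8
10         1     19  Eli    North                    18
filter rows where units >= 19:
    discount  units  rep   region  units_minus_discount
7         23     71  Eli  Central                    48
10         1     19  Eli    North                    18
Reading off the mean of column 'units_minus_discount', we get 33.0.

33.0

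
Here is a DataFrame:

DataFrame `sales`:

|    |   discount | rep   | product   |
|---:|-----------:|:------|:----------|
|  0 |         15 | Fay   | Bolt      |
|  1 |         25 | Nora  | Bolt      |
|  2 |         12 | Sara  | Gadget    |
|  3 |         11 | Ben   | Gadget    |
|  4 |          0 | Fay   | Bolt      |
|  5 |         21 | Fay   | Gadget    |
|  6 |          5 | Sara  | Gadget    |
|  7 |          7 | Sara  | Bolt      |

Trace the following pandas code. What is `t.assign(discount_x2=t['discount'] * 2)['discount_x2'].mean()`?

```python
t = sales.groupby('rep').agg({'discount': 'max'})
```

34.5

group by rep, max of discount:
      discount
rep           
Ben         11
Fay         21
Nora        25
Sara        12
add column discount_x2 = t['discount'] * 2:
      discount  discount_x2
rep                        
Ben         11           22
Fay         21           42
Nora        25           50
Sara        12           24
mean of column 'discount_x2' → 34.5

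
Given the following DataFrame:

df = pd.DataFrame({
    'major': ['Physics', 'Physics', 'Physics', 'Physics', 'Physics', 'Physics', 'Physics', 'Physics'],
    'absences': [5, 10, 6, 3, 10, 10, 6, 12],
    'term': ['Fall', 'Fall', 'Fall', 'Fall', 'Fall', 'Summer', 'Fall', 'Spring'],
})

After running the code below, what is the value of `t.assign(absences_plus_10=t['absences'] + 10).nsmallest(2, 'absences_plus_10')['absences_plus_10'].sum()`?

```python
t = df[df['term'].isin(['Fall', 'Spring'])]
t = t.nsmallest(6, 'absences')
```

28

filter rows where term in ['Fall', 'Spring']:
     major  absences    term
0  Physics         5    Fall
1  Physics        10    Fall
2  Physics         6    Fall
3  Physics         3    Fall
4  Physics        10    Fall
6  Physics         6    Fall
7  Physics        12  Spring
take 6 rows with smallest absences:
     major  absences  term
3  Physics         3  Fall
0  Physics         5  Fall
2  Physics         6  Fall
6  Physics         6  Fall
1  Physics        10  Fall
4  Physics        10  Fall
add column absences_plus_10 = t['absences'] + 10:
     major  absences  term  absences_plus_10
3  Physics         3  Fall                13
0  Physics         5  Fall                15
2  Physics         6  Fall                16
6  Physics         6  Fall                16
1  Physics        10  Fall                20
4  Physics        10  Fall                20
take 2 rows with smallest absences_plus_10:
     major  absences  term  absences_plus_10
3  Physics         3  Fall                13
0  Physics         5  Fall                15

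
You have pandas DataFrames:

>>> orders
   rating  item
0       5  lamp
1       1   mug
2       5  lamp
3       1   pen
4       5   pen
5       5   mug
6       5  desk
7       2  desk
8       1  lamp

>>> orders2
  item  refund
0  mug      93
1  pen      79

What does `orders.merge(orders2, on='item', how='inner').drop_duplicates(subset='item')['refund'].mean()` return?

merge on 'item' (how='inner') → 4 rows:
   rating item  refund
0       1  mug      93
1       1  pen      79
2       5  pen      79
3       5  mug      93
drop duplicate item (keep=first):
   rating item  refund
0       1  mug      93
1       1  pen      79
Hence 86.0.

86.0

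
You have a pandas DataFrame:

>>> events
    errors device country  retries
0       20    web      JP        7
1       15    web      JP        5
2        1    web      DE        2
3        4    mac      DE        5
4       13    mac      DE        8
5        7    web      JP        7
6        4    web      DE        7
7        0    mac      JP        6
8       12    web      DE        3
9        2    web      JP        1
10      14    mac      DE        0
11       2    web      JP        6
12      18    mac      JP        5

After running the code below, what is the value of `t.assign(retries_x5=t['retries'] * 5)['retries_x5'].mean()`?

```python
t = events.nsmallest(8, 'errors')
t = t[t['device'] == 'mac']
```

27.5

take 8 rows with smallest errors:
    errors device country  retries
7        0    mac      JP        6
2        1    web      DE        2
9        2    web      JP        1
11       2    web      JP        6
3        4    mac      DE        5
6        4    web      DE        7
5        7    web      JP        7
8       12    web      DE        3
filter rows where device == 'mac':
   errors device country  retries
7       0    mac      JP        6
3       4    mac      DE        5
add column retries_x5 = t['retries'] * 5:
   errors device country  retries  retries_x5
7       0    mac      JP        6          30
3       4    mac      DE        5          25
So mean() = 27.5.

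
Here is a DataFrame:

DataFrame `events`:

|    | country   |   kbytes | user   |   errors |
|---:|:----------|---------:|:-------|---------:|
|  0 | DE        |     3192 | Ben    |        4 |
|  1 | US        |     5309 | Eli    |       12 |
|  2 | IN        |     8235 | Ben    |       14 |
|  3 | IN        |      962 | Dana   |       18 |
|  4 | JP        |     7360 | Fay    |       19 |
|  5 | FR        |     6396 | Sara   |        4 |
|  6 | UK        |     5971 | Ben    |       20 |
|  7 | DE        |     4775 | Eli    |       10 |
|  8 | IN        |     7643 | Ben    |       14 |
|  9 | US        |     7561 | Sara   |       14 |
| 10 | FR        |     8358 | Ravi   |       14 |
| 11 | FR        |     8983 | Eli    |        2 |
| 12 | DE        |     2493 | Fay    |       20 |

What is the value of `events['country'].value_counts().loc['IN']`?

3

value_counts of country:
country
DE    3
IN    3
FR    3
US    2
JP    1
UK    1
Name: count, dtype: int64
value at index 'IN' → 3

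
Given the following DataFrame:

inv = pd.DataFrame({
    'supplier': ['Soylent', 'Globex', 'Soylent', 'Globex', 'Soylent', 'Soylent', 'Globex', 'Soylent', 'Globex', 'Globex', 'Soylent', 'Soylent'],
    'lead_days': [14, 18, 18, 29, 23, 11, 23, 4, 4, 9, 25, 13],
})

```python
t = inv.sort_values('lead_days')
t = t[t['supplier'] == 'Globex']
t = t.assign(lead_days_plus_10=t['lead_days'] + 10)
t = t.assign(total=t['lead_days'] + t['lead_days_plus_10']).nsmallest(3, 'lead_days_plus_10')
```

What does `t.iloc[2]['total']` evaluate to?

46

sort by lead_days:
   supplier  lead_days
7   Soylent          4
8    Globex          4
9    Globex          9
5   Soylent         11
11  Soylent         13
0   Soylent         14
1    Globex         18
2   Soylent         18
4   Soylent         23
6    Globex         23
10  Soylent         25
3    Globex         29
filter rows where supplier == 'Globex':
  supplier  lead_days
8   Globex          4
9   Globex          9
1   Globex         18
6   Globex         23
3   Globex         29
add column lead_days_plus_10 = t['lead_days'] + 10:
  supplier  lead_days  lead_days_plus_10
8   Globex          4                 14
9   Globex          9                 19
1   Globex         18                 28
6   Globex         23                 33
3   Globex         29                 39
add column total = t['lead_days'] + t['lead_days_plus_10']:
  supplier  lead_days  lead_days_plus_10  total
8   Globex          4                 14     18
9   Globex          9                 19     28
1   Globex         18                 28     46
6   Globex         23                 33     56
3   Globex         29                 39     68
take 3 rows with smallest lead_days_plus_10:
  supplier  lead_days  lead_days_plus_10  total
8   Globex          4                 14     18
9   Globex          9                 19     28
1   Globex         18                 28     46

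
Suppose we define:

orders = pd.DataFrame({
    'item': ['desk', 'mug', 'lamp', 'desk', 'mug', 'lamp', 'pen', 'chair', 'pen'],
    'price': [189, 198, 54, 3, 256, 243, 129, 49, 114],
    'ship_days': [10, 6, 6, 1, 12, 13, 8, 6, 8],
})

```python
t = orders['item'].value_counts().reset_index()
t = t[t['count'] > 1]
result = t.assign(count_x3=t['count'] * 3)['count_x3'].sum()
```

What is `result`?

value_counts of item:
item
desk     2
mug      2
lamp     2
pen      2
chair    1
Name: count, dtype: int64
reset_index():
    item  count
0   desk      2
1    mug      2
2   lamp      2
3    pen      2
4  chair      1
filter rows where count > 1:
   item  count
0  desk      2
1   mug      2
2  lamp      2
3   pen      2
add column count_x3 = t['count'] * 3:
   item  count  count_x3
0  desk      2         6
1   mug      2         6
2  lamp      2         6
3   pen      2         6

24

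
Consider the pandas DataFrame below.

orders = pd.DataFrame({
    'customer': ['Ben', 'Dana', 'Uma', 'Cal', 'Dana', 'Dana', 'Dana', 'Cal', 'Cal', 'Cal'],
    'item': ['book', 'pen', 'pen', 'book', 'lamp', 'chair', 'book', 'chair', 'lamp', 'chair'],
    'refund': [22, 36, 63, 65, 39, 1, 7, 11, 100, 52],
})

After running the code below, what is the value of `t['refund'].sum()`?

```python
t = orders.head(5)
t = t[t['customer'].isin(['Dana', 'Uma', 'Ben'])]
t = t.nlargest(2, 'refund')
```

102

take first 5 rows:
  customer  item  refund
0      Ben  book      22
1     Dana   pen      36
2      Uma   pen      63
3      Cal  book      65
4     Dana  lamp      39
filter rows where customer in ['Dana', 'Uma', 'Ben']:
  customer  item  refund
0      Ben  book      22
1     Dana   pen      36
2      Uma   pen      63
4     Dana  lamp      39
take 2 rows with largest refund:
  customer  item  refund
2      Uma   pen      63
4     Dana  lamp      39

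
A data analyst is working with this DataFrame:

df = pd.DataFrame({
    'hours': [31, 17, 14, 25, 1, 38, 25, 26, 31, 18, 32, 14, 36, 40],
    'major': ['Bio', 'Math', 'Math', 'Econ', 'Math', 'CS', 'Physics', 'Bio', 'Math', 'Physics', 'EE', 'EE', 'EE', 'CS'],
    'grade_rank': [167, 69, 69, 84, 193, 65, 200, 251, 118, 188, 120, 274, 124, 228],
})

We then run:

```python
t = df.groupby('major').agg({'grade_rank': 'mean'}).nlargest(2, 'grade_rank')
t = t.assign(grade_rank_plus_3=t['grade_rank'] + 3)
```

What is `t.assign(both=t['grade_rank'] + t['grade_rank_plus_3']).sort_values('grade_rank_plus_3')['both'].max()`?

421.0

group by major, mean of grade_rank:
         grade_rank
major              
Bio      209.000000
CS       146.500000
EE       172.666667
Econ      84.000000
Math     112.250000
Physics  194.000000
take 2 rows with largest grade_rank:
         grade_rank
major              
Bio           209.0
Physics       194.0
add column grade_rank_plus_3 = t['grade_rank'] + 3:
         grade_rank  grade_rank_plus_3
major                                 
Bio           209.0              212.0
Physics       194.0              197.0
add column both = t['grade_rank'] + t['grade_rank_plus_3']:
         grade_rank  grade_rank_plus_3   both
major                                        
Bio           209.0              212.0  421.0
Physics       194.0              197.0  391.0
sort by grade_rank_plus_3:
         grade_rank  grade_rank_plus_3   both
major                                        
Physics       194.0              197.0  391.0
Bio           209.0              212.0  421.0
max of column 'both' → 421.0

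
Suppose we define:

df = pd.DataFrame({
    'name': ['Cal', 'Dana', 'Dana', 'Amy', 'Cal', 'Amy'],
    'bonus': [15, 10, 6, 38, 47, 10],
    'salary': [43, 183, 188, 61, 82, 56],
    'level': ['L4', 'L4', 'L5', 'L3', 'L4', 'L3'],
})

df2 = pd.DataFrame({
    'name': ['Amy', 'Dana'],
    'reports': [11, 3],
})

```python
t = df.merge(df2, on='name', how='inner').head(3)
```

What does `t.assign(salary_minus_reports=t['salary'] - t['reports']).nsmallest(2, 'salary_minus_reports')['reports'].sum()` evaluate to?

14

merge on 'name' (how='inner') → 4 rows:
   name  bonus  salary level  reports
0  Dana     10     183    L4        3
1  Dana      6     188    L5        3
2   Amy     38      61    L3       11
3   Amy     10      56    L3       11
take first 3 rows:
   name  bonus  salary level  reports
0  Dana     10     183    L4        3
1  Dana      6     188    L5        3
2   Amy     38      61    L3       11
add column salary_minus_reports = t['salary'] - t['reports']:
   name  bonus  salary level  reports  salary_minus_reports
0  Dana     10     183    L4        3                   180
1  Dana      6     188    L5        3                   185
2   Amy     38      61    L3       11                    50
take 2 rows with smallest salary_minus_reports:
   name  bonus  salary level  reports  salary_minus_reports
2   Amy     38      61    L3       11                    50
0  Dana     10     183    L4        3                   180
The sum of column 'reports' is 14.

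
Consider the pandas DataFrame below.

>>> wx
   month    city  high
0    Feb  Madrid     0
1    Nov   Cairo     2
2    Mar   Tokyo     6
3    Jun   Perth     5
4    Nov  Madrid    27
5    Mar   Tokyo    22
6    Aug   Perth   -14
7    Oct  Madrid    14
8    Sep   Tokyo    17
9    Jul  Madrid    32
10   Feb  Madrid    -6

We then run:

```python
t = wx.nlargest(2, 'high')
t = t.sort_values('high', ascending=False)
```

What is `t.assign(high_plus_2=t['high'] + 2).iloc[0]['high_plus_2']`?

take 2 rows with largest high:
  month    city  high
9   Jul  Madrid    32
4   Nov  Madrid    27
sort by high descending:
  month    city  high
9   Jul  Madrid    32
4   Nov  Madrid    27
add column high_plus_2 = t['high'] + 2:
  month    city  high  high_plus_2
9   Jul  Madrid    32           34
4   Nov  Madrid    27           29
Then the value at position 0, column 'high_plus_2': 34

34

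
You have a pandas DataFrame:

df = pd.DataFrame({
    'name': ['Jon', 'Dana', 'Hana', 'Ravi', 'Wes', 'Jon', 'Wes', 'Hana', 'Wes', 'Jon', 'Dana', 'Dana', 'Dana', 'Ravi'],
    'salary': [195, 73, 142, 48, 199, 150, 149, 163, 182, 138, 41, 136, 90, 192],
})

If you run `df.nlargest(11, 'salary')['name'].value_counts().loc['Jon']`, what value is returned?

take 11 rows with largest salary:
    name  salary
4    Wes     199
0    Jon     195
13  Ravi     192
8    Wes     182
7   Hana     163
5    Jon     150
6    Wes     149
2   Hana     142
9    Jon     138
11  Dana     136
12  Dana      90
value_counts of name:
name
Wes     3
Jon     3
Hana    2
Dana    2
Ravi    1
Name: count, dtype: int64
The value at index 'Jon' is 3.

3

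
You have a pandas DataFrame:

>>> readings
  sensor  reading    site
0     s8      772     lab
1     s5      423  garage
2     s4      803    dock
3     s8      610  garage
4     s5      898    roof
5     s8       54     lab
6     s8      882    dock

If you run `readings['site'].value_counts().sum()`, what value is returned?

value_counts of site:
site
lab       2
garage    2
dock      2
roof      1
Name: count, dtype: int64
So sum() = 7.

7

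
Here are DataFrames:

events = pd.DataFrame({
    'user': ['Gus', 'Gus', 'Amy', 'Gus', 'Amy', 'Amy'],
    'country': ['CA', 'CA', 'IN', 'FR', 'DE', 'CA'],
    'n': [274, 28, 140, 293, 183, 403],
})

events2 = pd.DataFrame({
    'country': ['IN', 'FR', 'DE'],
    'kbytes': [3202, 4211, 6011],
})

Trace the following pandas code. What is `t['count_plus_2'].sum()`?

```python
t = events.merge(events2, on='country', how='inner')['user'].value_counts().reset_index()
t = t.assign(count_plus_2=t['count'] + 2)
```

merge on 'country' (how='inner') → 3 rows:
  user country    n  kbytes
0  Amy      IN  140    3202
1  Gus      FR  293    4211
2  Amy      DE  183    6011
value_counts of user:
user
Amy    2
Gus    1
Name: count, dtype: int64
reset_index():
  user  count
0  Amy      2
1  Gus      1
add column count_plus_2 = t['count'] + 2:
  user  count  count_plus_2
0  Amy      2             4
1  Gus      1             3

7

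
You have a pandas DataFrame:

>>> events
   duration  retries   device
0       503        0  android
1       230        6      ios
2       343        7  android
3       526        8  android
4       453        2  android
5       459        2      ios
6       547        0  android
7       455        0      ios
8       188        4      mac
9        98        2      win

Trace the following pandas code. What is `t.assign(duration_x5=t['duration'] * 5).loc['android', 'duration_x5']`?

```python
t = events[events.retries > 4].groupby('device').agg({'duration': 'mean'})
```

2172.5

filter rows where retries > 4:
   duration  retries   device
1       230        6      ios
2       343        7  android
3       526        8  android
group by device, mean of duration:
         duration
device           
android     434.5
ios         230.0
add column duration_x5 = t['duration'] * 5:
         duration  duration_x5
device                        
android     434.5       2172.5
ios         230.0       1150.0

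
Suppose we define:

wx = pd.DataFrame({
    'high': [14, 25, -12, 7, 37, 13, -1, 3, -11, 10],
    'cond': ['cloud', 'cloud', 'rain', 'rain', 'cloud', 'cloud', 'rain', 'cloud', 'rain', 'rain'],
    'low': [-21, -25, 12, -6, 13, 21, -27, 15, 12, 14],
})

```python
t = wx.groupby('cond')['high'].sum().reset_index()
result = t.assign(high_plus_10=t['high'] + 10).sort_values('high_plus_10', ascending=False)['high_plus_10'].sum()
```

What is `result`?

group by cond, sum of high:
cond
cloud    92
rain     -7
Name: high, dtype: int64
reset_index():
    cond  high
0  cloud    92
1   rain    -7
add column high_plus_10 = t['high'] + 10:
    cond  high  high_plus_10
0  cloud    92           102
1   rain    -7             3
sort by high_plus_10 descending:
    cond  high  high_plus_10
0  cloud    92           102
1   rain    -7             3

105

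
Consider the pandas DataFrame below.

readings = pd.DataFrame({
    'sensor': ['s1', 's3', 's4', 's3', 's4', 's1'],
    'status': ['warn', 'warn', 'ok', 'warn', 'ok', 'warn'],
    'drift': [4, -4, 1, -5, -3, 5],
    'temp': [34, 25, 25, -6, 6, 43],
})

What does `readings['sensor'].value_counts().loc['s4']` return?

2

value_counts of sensor:
sensor
s1    2
s3    2
s4    2
Name: count, dtype: int64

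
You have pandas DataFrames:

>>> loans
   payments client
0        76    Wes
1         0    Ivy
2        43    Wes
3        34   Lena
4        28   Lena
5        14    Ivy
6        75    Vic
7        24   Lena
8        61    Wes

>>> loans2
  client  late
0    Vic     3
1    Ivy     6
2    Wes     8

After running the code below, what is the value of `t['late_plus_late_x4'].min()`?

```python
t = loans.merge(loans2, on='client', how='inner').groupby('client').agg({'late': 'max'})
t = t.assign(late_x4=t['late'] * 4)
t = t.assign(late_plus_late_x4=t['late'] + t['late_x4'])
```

merge on 'client' (how='inner') → 6 rows:
   payments client  late
0        76    Wes     8
1         0    Ivy     6
2        43    Wes     8
3        14    Ivy     6
4        75    Vic     3
5        61    Wes     8
group by client, max of late:
        late
client      
Ivy        6
Vic        3
Wes        8
add column late_x4 = t['late'] * 4:
        late  late_x4
client               
Ivy        6       24
Vic        3       12
Wes        8       32
add column late_plus_late_x4 = t['late'] + t['late_x4']:
        late  late_x4  late_plus_late_x4
client                                  
Ivy        6       24                 30
Vic        3       12                 15
Wes        8       32                 40
Taking the min of column 'late_plus_late_x4' gives 15.

15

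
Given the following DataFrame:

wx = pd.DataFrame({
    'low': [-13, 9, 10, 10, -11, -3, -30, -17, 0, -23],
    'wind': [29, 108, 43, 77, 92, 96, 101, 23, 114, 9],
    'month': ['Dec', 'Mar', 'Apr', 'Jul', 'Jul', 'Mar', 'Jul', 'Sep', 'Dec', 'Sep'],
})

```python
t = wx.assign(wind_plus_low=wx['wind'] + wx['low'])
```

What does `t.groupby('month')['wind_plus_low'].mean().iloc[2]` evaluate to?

79.6666666667

add column wind_plus_low = wx['wind'] + wx['low']:
   low  wind month  wind_plus_low
0  -13    29   Dec             16
1    9   108   Mar            117
2   10    43   Apr             53
3   10    77   Jul             87
4  -11    92   Jul             81
5   -3    96   Mar             93
6  -30   101   Jul             71
7  -17    23   Sep              6
8    0   114   Dec            114
9  -23     9   Sep            -14
group by month, mean of wind_plus_low:
month
Apr     53.000000
Dec     65.000000
Jul     79.666667
Mar    105.000000
Sep     -4.000000
Name: wind_plus_low, dtype: float64
Finally, value at position 2 = 79.6666666667.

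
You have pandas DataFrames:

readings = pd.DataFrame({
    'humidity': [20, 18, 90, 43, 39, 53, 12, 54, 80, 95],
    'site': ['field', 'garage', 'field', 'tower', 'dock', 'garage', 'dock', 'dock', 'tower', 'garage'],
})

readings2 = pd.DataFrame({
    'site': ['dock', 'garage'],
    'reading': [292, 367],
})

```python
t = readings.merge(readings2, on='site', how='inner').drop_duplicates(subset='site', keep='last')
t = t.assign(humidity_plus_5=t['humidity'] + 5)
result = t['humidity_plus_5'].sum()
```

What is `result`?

merge on 'site' (how='inner') → 6 rows:
   humidity    site  reading
0        18  garage      367
1        39    dock      292
2        53  garage      367
3        12    dock      292
4        54    dock      292
5        95  garage      367
drop duplicate site (keep=last):
   humidity    site  reading
4        54    dock      292
5        95  garage      367
add column humidity_plus_5 = t['humidity'] + 5:
   humidity    site  reading  humidity_plus_5
4        54    dock      292               59
5        95  garage      367              100
Hence 159.

159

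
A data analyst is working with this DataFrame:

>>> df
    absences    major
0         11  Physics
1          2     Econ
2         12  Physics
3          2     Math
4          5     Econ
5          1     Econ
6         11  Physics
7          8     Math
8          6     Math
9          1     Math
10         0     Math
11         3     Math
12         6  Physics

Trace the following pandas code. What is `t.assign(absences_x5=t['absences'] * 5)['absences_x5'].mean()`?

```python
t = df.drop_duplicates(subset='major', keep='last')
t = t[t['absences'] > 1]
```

22.5

drop duplicate major (keep=last):
    absences    major
5          1     Econ
11         3     Math
12         6  Physics
filter rows where absences > 1:
    absences    major
11         3     Math
12         6  Physics
add column absences_x5 = t['absences'] * 5:
    absences    major  absences_x5
11         3     Math           15
12         6  Physics           30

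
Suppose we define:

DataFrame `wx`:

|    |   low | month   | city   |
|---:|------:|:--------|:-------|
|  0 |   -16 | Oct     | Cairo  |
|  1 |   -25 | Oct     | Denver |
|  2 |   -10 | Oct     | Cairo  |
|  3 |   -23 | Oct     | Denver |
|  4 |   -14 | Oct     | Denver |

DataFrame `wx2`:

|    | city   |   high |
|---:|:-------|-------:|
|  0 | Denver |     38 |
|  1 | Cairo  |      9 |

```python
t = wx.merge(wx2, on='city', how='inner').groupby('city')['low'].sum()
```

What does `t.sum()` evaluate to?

merge on 'city' (how='inner') → 5 rows:
   low month    city  high
0  -16   Oct   Cairo     9
1  -25   Oct  Denver    38
2  -10   Oct   Cairo     9
3  -23   Oct  Denver    38
4  -14   Oct  Denver    38
group by city, sum of low:
city
Cairo    -26
Denver   -62
Name: low, dtype: int64

-88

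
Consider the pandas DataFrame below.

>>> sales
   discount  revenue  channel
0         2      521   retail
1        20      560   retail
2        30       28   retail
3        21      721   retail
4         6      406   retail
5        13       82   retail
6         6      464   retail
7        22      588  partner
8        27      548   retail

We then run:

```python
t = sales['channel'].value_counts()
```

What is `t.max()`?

value_counts of channel:
channel
retail     8
partner    1
Name: count, dtype: int64
Reading off the max of the resulting series, we get 8.

8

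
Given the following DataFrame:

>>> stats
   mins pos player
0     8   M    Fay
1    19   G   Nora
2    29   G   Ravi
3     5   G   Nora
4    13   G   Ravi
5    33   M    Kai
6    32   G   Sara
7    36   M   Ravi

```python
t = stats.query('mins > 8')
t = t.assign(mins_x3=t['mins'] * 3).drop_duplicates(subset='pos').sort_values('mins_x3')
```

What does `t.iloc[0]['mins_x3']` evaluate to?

filter rows where mins > 8:
   mins pos player
1    19   G   Nora
2    29   G   Ravi
4    13   G   Ravi
5    33   M    Kai
6    32   G   Sara
7    36   M   Ravi
add column mins_x3 = t['mins'] * 3:
   mins pos player  mins_x3
1    19   G   Nora       57
2    29   G   Ravi       87
4    13   G   Ravi       39
5    33   M    Kai       99
6    32   G   Sara       96
7    36   M   Ravi      108
drop duplicate pos (keep=first):
   mins pos player  mins_x3
1    19   G   Nora       57
5    33   M    Kai       99
sort by mins_x3:
   mins pos player  mins_x3
1    19   G   Nora       57
5    33   M    Kai       99

57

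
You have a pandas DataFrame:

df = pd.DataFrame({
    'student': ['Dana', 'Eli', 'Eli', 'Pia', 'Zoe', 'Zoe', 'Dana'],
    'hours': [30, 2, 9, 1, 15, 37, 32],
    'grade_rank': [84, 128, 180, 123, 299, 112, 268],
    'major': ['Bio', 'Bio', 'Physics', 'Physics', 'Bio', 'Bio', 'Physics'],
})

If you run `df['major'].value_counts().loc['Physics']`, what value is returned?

value_counts of major:
major
Bio        4
Physics    3
Name: count, dtype: int64

3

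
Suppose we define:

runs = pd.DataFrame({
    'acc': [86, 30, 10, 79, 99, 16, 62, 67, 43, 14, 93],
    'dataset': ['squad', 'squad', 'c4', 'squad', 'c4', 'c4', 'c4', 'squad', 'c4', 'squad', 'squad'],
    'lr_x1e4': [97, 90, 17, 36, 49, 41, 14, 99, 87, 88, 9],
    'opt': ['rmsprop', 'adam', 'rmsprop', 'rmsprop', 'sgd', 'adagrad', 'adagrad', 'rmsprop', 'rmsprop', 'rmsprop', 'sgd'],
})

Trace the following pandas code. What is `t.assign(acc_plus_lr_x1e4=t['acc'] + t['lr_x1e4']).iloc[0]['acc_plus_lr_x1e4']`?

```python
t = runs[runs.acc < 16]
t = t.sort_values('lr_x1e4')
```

27

filter rows where acc < 16:
   acc dataset  lr_x1e4      opt
2   10      c4       17  rmsprop
9   14   squad       88  rmsprop
sort by lr_x1e4:
   acc dataset  lr_x1e4      opt
2   10      c4       17  rmsprop
9   14   squad       88  rmsprop
add column acc_plus_lr_x1e4 = t['acc'] + t['lr_x1e4']:
   acc dataset  lr_x1e4      opt  acc_plus_lr_x1e4
2   10      c4       17  rmsprop                27
9   14   squad       88  rmsprop               102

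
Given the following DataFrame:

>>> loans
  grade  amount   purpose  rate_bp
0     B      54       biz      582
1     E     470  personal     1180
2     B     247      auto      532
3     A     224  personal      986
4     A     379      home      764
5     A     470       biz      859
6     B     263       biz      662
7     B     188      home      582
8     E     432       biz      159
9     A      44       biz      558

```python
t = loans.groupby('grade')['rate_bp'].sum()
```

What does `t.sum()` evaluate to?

6864

group by grade, sum of rate_bp:
grade
A    3167
B    2358
E    1339
Name: rate_bp, dtype: int64
Finally, sum of the resulting series = 6864.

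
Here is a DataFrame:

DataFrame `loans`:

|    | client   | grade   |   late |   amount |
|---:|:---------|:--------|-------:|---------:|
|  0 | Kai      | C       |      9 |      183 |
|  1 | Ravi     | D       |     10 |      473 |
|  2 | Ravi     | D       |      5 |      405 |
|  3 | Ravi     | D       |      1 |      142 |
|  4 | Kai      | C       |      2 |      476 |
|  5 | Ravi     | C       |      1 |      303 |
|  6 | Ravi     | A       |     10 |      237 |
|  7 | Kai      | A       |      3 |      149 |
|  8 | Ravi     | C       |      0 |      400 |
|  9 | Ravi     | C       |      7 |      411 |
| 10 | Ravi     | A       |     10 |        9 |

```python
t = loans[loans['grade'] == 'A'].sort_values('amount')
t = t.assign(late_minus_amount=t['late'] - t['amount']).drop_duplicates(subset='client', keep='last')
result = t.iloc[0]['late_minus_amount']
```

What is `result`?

-146

filter rows where grade == 'A':
   client grade  late  amount
6    Ravi     A    10     237
7     Kai     A     3     149
10   Ravi     A    10       9
sort by amount:
   client grade  late  amount
10   Ravi     A    10       9
7     Kai     A     3     149
6    Ravi     A    10     237
add column late_minus_amount = t['late'] - t['amount']:
   client grade  late  amount  late_minus_amount
10   Ravi     A    10       9                  1
7     Kai     A     3     149               -146
6    Ravi     A    10     237               -227
drop duplicate client (keep=last):
  client grade  late  amount  late_minus_amount
7    Kai     A     3     149               -146
6   Ravi     A    10     237               -227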